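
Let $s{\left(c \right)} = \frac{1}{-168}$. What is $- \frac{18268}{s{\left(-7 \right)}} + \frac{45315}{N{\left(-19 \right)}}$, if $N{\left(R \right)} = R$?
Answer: $3066639$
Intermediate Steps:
$s{\left(c \right)} = - \frac{1}{168}$
$- \frac{18268}{s{\left(-7 \right)}} + \frac{45315}{N{\left(-19 \right)}} = - \frac{18268}{- \frac{1}{168}} + \frac{45315}{-19} = \left(-18268\right) \left(-168\right) + 45315 \left(- \frac{1}{19}\right) = 3069024 - 2385 = 3066639$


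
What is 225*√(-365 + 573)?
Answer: 900*√13 ≈ 3245.0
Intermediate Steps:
225*√(-365 + 573) = 225*√208 = 225*(4*√13) = 900*√13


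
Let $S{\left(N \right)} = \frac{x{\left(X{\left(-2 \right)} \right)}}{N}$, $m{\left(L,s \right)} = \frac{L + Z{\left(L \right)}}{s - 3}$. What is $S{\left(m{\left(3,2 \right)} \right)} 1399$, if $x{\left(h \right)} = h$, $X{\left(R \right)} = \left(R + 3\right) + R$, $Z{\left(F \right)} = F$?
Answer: $\frac{1399}{6} \approx 233.17$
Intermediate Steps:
$X{\left(R \right)} = 3 + 2 R$ ($X{\left(R \right)} = \left(3 + R\right) + R = 3 + 2 R$)
$m{\left(L,s \right)} = \frac{2 L}{-3 + s}$ ($m{\left(L,s \right)} = \frac{L + L}{s - 3} = \frac{2 L}{-3 + s}$)
$S{\left(N \right)} = - \frac{1}{N}$ ($S{\left(N \right)} = \frac{3 + 2 \left(-2\right)}{N} = \frac{3 - 4}{N} = - \frac{1}{N}$)
$S{\left(m{\left(3,2 \right)} \right)} 1399 = - \frac{1}{2 \cdot 3 \frac{1}{-3 + 2}} \cdot 1399 = - \frac{1}{2 \cdot 3 \frac{1}{-1}} \cdot 1399 = - \frac{1}{2 \cdot 3 \left(-1\right)} 1399 = - \frac{1}{-6} \cdot 1399 = \left(-1\right) \left(- \frac{1}{6}\right) 1399 = \frac{1}{6} \cdot 1399 = \frac{1399}{6}$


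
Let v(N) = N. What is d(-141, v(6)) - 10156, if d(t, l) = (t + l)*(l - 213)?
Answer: 17789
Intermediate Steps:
d(t, l) = (-213 + l)*(l + t) (d(t, l) = (l + t)*(-213 + l) = (-213 + l)*(l + t))
d(-141, v(6)) - 10156 = (6² - 213*6 - 213*(-141) + 6*(-141)) - 10156 = (36 - 1278 + 30033 - 846) - 10156 = 27945 - 10156 = 17789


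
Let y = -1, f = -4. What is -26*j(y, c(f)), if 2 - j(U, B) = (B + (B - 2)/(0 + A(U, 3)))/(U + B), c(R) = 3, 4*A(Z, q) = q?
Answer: 13/3 ≈ 4.3333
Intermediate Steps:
A(Z, q) = q/4
j(U, B) = 2 - (-8/3 + 7*B/3)/(B + U) (j(U, B) = 2 - (B + (B - 2)/(0 + (¼)*3))/(U + B) = 2 - (B + (-2 + B)/(0 + ¾))/(B + U) = 2 - (B + (-2 + B)/(¾))/(B + U) = 2 - (B + (-2 + B)*(4/3))/(B + U) = 2 - (B + (-8/3 + 4*B/3))/(B + U) = 2 - (-8/3 + 7*B/3)/(B + U))
-26*j(y, c(f)) = -26*(8 - 1*3 + 6*(-1))/(3*(3 - 1)) = -26*(8 - 3 - 6)/(3*2) = -26*(-1)/(3*2) = -26*(-⅙) = 13/3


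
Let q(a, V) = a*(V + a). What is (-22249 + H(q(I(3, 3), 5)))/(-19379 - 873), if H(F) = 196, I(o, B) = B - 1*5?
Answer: 22053/20252 ≈ 1.0889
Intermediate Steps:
I(o, B) = -5 + B (I(o, B) = B - 5 = -5 + B)
(-22249 + H(q(I(3, 3), 5)))/(-19379 - 873) = (-22249 + 196)/(-19379 - 873) = -22053/(-20252) = -22053*(-1/20252) = 22053/20252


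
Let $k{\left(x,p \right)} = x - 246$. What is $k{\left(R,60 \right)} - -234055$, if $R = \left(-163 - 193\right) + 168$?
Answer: $233621$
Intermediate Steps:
$R = -188$ ($R = -356 + 168 = -188$)
$k{\left(x,p \right)} = -246 + x$
$k{\left(R,60 \right)} - -234055 = \left(-246 - 188\right) - -234055 = -434 + 234055 = 233621$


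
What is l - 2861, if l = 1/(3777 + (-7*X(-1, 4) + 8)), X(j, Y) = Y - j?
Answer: -10728749/3750 ≈ -2861.0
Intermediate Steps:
l = 1/3750 (l = 1/(3777 + (-7*(4 - 1*(-1)) + 8)) = 1/(3777 + (-7*(4 + 1) + 8)) = 1/(3777 + (-7*5 + 8)) = 1/(3777 + (-35 + 8)) = 1/(3777 - 27) = 1/3750 ≈ 0.00026667)
l - 2861 = 1/3750 - 2861 = -10728749/3750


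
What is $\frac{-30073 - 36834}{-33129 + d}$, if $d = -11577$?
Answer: $\frac{66907}{44706} \approx 1.4966$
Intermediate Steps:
$\frac{-30073 - 36834}{-33129 + d} = \frac{-30073 - 36834}{-33129 - 11577} = - \frac{66907}{-44706} = \left(-66907\right) \left(- \frac{1}{44706}\right) = \frac{66907}{44706}$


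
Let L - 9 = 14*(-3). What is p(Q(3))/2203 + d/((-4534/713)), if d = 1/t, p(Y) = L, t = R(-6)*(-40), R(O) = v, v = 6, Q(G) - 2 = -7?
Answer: -34338541/2397216480 ≈ -0.014324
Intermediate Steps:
Q(G) = -5 (Q(G) = 2 - 7 = -5)
R(O) = 6
t = -240 (t = 6*(-40) = -240)
L = -33 (L = 9 + 14*(-3) = 9 - 42 = -33)
p(Y) = -33
d = -1/240 (d = 1/(-240) = -1/240 ≈ -0.0041667)
p(Q(3))/2203 + d/((-4534/713)) = -33/2203 - 1/(240*((-4534/713))) = -33*1/2203 - 1/(240*((-4534*1/713))) = -33/2203 - 1/(240*(-4534/713)) = -33/2203 - 1/240*(-713/4534) = -33/2203 + 713/1088160 = -34338541/2397216480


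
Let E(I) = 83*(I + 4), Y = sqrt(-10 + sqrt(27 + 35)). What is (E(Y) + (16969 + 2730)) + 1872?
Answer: 21903 + 83*sqrt(-10 + sqrt(62)) ≈ 21903.0 + 121.02*I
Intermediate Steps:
Y = sqrt(-10 + sqrt(62)) ≈ 1.4581*I
E(I) = 332 + 83*I (E(I) = 83*(4 + I) = 332 + 83*I)
(E(Y) + (16969 + 2730)) + 1872 = ((332 + 83*sqrt(-10 + sqrt(62))) + (16969 + 2730)) + 1872 = ((332 + 83*sqrt(-10 + sqrt(62))) + 19699) + 1872 = (20031 + 83*sqrt(-10 + sqrt(62))) + 1872 = 21903 + 83*sqrt(-10 + sqrt(62))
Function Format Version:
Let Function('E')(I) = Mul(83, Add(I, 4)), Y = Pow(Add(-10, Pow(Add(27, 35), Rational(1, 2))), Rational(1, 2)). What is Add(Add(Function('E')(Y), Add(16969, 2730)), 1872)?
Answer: Add(21903, Mul(83, Pow(Add(-10, Pow(62, Rational(1, 2))), Rational(1, 2)))) ≈ Add(21903., Mul(121.02, I))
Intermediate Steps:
Y = Pow(Add(-10, Pow(62, Rational(1, 2))), Rational(1, 2)) ≈ Mul(1.4581, I)
Function('E')(I) = Add(332, Mul(83, I)) (Function('E')(I) = Mul(83, Add(4, I)) = Add(332, Mul(83, I)))
Add(Add(Function('E')(Y), Add(16969, 2730)), 1872) = Add(Add(Add(332, Mul(83, Pow(Add(-10, Pow(62, Rational(1, 2))), Rational(1, 2)))), Add(16969, 2730)), 1872) = Add(Add(Add(332, Mul(83, Pow(Add(-10, Pow(62, Rational(1, 2))), Rational(1, 2)))), 19699), 1872) = Add(Add(20031, Mul(83, Pow(Add(-10, Pow(62, Rational(1, 2))), Rational(1, 2)))), 1872) = Add(21903, Mul(83, Pow(Add(-10, Pow(62, Rational(1, 2))), Rational(1, 2))))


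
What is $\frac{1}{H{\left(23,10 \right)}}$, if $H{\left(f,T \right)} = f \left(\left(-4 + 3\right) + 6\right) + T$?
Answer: $\frac{1}{125} \approx 0.008$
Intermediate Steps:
$H{\left(f,T \right)} = T + 5 f$ ($H{\left(f,T \right)} = f \left(-1 + 6\right) + T = f 5 + T = 5 f + T = T + 5 f$)
$\frac{1}{H{\left(23,10 \right)}} = \frac{1}{10 + 5 \cdot 23} = \frac{1}{10 + 115} = \frac{1}{125}$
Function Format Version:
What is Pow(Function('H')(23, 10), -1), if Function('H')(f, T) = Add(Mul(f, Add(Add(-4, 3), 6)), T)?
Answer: Rational(1, 125) ≈ 0.0080000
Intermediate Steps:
Function('H')(f, T) = Add(T, Mul(5, f)) (Function('H')(f, T) = Add(Mul(f, Add(-1, 6)), T) = Add(Mul(f, 5), T) = Add(Mul(5, f), T) = Add(T, Mul(5, f)))
Pow(Function('H')(23, 10), -1) = Pow(Add(10, Mul(5, 23)), -1) = Pow(Add(10, 115), -1) = Pow(125, -1) = Rational(1, 125)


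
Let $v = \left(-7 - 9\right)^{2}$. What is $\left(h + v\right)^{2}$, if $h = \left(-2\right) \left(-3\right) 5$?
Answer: $81796$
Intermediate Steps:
$v = 256$ ($v = \left(-16\right)^{2} = 256$)
$h = 30$ ($h = 6 \cdot 5 = 30$)
$\left(h + v\right)^{2} = \left(30 + 256\right)^{2} = 286^{2} = 81796$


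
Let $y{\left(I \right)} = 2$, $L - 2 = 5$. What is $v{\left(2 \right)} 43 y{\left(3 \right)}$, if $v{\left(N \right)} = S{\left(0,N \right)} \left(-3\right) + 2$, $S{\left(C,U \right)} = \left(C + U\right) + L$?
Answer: $-2150$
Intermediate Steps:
$L = 7$ ($L = 2 + 5 = 7$)
$S{\left(C,U \right)} = 7 + C + U$ ($S{\left(C,U \right)} = \left(C + U\right) + 7 = 7 + C + U$)
$v{\left(N \right)} = -19 - 3 N$ ($v{\left(N \right)} = \left(7 + 0 + N\right) \left(-3\right) + 2 = \left(7 + N\right) \left(-3\right) + 2 = \left(-21 - 3 N\right) + 2 = -19 - 3 N$)
$v{\left(2 \right)} 43 y{\left(3 \right)} = \left(-19 - 6\right) 43 \cdot 2 = \left(-25\right) 43 \cdot 2 = \left(-1075\right) 2 = -2150$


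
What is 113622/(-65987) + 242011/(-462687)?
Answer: -68541002171/30531327069 ≈ -2.2449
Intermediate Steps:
113622/(-65987) + 242011/(-462687) = 113622*(-1/65987) + 242011*(-1/462687) = -113622/65987 - 242011/462687 = -68541002171/30531327069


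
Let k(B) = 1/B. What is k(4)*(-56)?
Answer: -14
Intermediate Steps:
k(B) = 1/B
k(4)*(-56) = -56/4 = (¼)*(-56) = -14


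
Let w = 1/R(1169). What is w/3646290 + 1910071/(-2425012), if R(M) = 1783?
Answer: -6209005788032479/7882907780385420 ≈ -0.78765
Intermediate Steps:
w = 1/1783 ≈ 0.00056085
w/3646290 + 1910071/(-2425012) = (1/1783)/3646290 + 1910071/(-2425012) = (1/1783)*(1/3646290) + 1910071*(-1/2425012) = 1/6501335070 - 1910071/2425012 = -6209005788032479/7882907780385420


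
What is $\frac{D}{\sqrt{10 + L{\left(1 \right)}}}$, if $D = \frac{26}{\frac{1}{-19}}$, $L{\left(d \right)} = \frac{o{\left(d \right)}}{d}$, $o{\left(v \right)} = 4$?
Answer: $- \frac{247 \sqrt{14}}{7} \approx -132.03$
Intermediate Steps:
$L{\left(d \right)} = \frac{4}{d}$
$D = -494$ ($D = \frac{26}{- \frac{1}{19}} = 26 \left(-19\right) = -494$)
$\frac{D}{\sqrt{10 + L{\left(1 \right)}}} = - \frac{494}{\sqrt{10 + \frac{4}{1}}} = - \frac{494}{\sqrt{10 + 4 \cdot 1}} = - \frac{494}{\sqrt{10 + 4}} = - \frac{494}{\sqrt{14}} = - 494 \frac{\sqrt{14}}{14} = - \frac{247 \sqrt{14}}{7}$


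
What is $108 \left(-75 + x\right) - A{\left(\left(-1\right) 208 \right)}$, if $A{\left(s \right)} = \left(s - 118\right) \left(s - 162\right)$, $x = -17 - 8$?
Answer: $-131420$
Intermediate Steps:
$x = -25$ ($x = -17 - 8 = -25$)
$A{\left(s \right)} = \left(-162 + s\right) \left(-118 + s\right)$ ($A{\left(s \right)} = \left(-118 + s\right) \left(-162 + s\right) = \left(-162 + s\right) \left(-118 + s\right)$)
$108 \left(-75 + x\right) - A{\left(\left(-1\right) 208 \right)} = 108 \left(-75 - 25\right) - \left(19116 + \left(\left(-1\right) 208\right)^{2} - 280 \left(\left(-1\right) 208\right)\right) = 108 \left(-100\right) - \left(19116 + \left(-208\right)^{2} - -58240\right) = -10800 - \left(19116 + 43264 + 58240\right) = -10800 - 120620 = -131420$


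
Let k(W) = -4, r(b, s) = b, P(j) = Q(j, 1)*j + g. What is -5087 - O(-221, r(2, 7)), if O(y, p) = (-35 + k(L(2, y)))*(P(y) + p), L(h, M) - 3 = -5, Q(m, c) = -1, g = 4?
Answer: 3766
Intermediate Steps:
P(j) = 4 - j (P(j) = -j + 4 = 4 - j)
L(h, M) = -2 (L(h, M) = 3 - 5 = -2)
O(y, p) = -156 - 39*p + 39*y (O(y, p) = (-35 - 4)*((4 - y) + p) = -39*(4 + p - y) = -156 - 39*p + 39*y)
-5087 - O(-221, r(2, 7)) = -5087 - (-156 - 39*2 + 39*(-221)) = -5087 - (-156 - 78 - 8619) = -5087 - 1*(-8853) = -5087 + 8853 = 3766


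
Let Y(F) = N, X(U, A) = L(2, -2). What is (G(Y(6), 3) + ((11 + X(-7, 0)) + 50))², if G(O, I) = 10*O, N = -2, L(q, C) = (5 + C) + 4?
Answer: 2304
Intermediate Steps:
L(q, C) = 9 + C
X(U, A) = 7 (X(U, A) = 9 - 2 = 7)
Y(F) = -2
(G(Y(6), 3) + ((11 + X(-7, 0)) + 50))² = (10*(-2) + ((11 + 7) + 50))² = (-20 + (18 + 50))² = (-20 + 68)² = 48² = 2304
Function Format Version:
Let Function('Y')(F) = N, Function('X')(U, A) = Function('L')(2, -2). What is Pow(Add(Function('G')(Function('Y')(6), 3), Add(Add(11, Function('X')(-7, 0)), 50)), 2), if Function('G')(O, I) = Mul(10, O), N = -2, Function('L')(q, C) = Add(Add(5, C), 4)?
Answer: 2304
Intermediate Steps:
Function('L')(q, C) = Add(9, C)
Function('X')(U, A) = 7 (Function('X')(U, A) = Add(9, -2) = 7)
Function('Y')(F) = -2
Pow(Add(Function('G')(Function('Y')(6), 3), Add(Add(11, Function('X')(-7, 0)), 50)), 2) = Pow(Add(Mul(10, -2), Add(Add(11, 7), 50)), 2) = Pow(Add(-20, Add(18, 50)), 2) = Pow(Add(-20, 68), 2) = Pow(48, 2) = 2304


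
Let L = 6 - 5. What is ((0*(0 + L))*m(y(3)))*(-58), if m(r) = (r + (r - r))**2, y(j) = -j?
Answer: 0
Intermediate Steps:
m(r) = r**2 (m(r) = (r + 0)**2 = r**2)
L = 1
((0*(0 + L))*m(y(3)))*(-58) = ((0*(0 + 1))*(-1*3)**2)*(-58) = ((0*1)*(-3)**2)*(-58) = (0*9)*(-58) = 0*(-58) = 0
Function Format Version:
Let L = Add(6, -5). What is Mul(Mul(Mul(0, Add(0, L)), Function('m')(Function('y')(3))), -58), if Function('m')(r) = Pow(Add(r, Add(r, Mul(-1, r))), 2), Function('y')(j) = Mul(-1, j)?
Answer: 0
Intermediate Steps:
Function('m')(r) = Pow(r, 2) (Function('m')(r) = Pow(Add(r, 0), 2) = Pow(r, 2))
L = 1
Mul(Mul(Mul(0, Add(0, L)), Function('m')(Function('y')(3))), -58) = Mul(Mul(Mul(0, Add(0, 1)), Pow(Mul(-1, 3), 2)), -58) = Mul(Mul(Mul(0, 1), Pow(-3, 2)), -58) = Mul(Mul(0, 9), -58) = Mul(0, -58) = 0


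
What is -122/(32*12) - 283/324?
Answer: -6175/5184 ≈ -1.1912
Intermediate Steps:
-122/(32*12) - 283/324 = -122/384 - 283*1/324 = -122*1/384 - 283/324 = -61/192 - 283/324 = -6175/5184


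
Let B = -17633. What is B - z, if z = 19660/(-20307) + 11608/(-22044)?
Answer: -657724949989/37303959 ≈ -17632.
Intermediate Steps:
z = -55759058/37303959 (z = 19660*(-1/20307) + 11608*(-1/22044) = -19660/20307 - 2902/5511 = -55759058/37303959 ≈ -1.4947)
B - z = -17633 - 1*(-55759058/37303959) = -17633 + 55759058/37303959 = -657724949989/37303959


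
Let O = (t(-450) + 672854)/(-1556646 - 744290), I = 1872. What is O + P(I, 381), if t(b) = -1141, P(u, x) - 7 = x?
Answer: 892091455/2300936 ≈ 387.71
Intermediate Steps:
P(u, x) = 7 + x
O = -671713/2300936 (O = (-1141 + 672854)/(-1556646 - 744290) = 671713/(-2300936) = 671713*(-1/2300936) = -671713/2300936 ≈ -0.29193)
O + P(I, 381) = -671713/2300936 + (7 + 381) = -671713/2300936 + 388 = 892091455/2300936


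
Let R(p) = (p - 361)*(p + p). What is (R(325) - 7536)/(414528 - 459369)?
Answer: 10312/14947 ≈ 0.68990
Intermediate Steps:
R(p) = 2*p*(-361 + p) (R(p) = (-361 + p)*(2*p) = 2*p*(-361 + p))
(R(325) - 7536)/(414528 - 459369) = (2*325*(-361 + 325) - 7536)/(414528 - 459369) = (2*325*(-36) - 7536)/(-44841) = (-23400 - 7536)*(-1/44841) = -30936*(-1/44841) = 10312/14947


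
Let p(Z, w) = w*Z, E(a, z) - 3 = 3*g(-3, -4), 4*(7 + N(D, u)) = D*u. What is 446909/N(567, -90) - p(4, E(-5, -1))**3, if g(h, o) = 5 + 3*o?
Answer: 9527754374/25529 ≈ 3.7321e+5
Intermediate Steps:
N(D, u) = -7 + D*u/4 (N(D, u) = -7 + (D*u)/4 = -7 + D*u/4)
E(a, z) = -18 (E(a, z) = 3 + 3*(5 + 3*(-4)) = 3 + 3*(5 - 12) = 3 + 3*(-7) = 3 - 21 = -18)
p(Z, w) = Z*w
446909/N(567, -90) - p(4, E(-5, -1))**3 = 446909/(-7 + (1/4)*567*(-90)) - (4*(-18))**3 = 446909/(-7 - 25515/2) - 1*(-72)**3 = 446909/(-25529/2) - 1*(-373248) = 446909*(-2/25529) + 373248 = -893818/25529 + 373248 = 9527754374/25529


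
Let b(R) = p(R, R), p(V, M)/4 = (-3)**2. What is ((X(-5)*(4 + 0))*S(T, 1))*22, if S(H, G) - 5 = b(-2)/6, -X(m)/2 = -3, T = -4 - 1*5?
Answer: 5808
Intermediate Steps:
T = -9 (T = -4 - 5 = -9)
p(V, M) = 36 (p(V, M) = 4*(-3)**2 = 4*9 = 36)
X(m) = 6 (X(m) = -2*(-3) = 6)
b(R) = 36
S(H, G) = 11 (S(H, G) = 5 + 36/6 = 5 + 36*(1/6) = 5 + 6 = 11)
((X(-5)*(4 + 0))*S(T, 1))*22 = ((6*(4 + 0))*11)*22 = ((6*4)*11)*22 = (24*11)*22 = 264*22 = 5808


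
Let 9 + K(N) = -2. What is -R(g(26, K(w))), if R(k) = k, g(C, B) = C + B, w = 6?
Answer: -15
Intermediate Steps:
K(N) = -11 (K(N) = -9 - 2 = -11)
g(C, B) = B + C
-R(g(26, K(w))) = -(-11 + 26) = -1*15 = -15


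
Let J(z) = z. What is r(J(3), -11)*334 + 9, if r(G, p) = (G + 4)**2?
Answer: 16375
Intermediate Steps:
r(G, p) = (4 + G)**2
r(J(3), -11)*334 + 9 = (4 + 3)**2*334 + 9 = 7**2*334 + 9 = 49*334 + 9 = 16366 + 9 = 16375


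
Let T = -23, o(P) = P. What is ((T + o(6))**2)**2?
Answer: 83521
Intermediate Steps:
((T + o(6))**2)**2 = ((-23 + 6)**2)**2 = ((-17)**2)**2 = 289**2 = 83521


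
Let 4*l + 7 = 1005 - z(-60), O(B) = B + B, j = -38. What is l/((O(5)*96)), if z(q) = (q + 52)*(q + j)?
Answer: 107/1920 ≈ 0.055729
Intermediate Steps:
O(B) = 2*B
z(q) = (-38 + q)*(52 + q) (z(q) = (q + 52)*(q - 38) = (52 + q)*(-38 + q) = (-38 + q)*(52 + q))
l = 107/2 (l = -7/4 + (1005 - (-1976 + (-60)² + 14*(-60)))/4 = -7/4 + (1005 - (-1976 + 3600 - 840))/4 = -7/4 + (1005 - 1*784)/4 = -7/4 + (1005 - 784)/4 = -7/4 + (¼)*221 = -7/4 + 221/4 = 107/2 ≈ 53.500)
l/((O(5)*96)) = 107/(2*(((2*5)*96))) = 107/(2*((10*96))) = (107/2)/960 = (107/2)*(1/960) = 107/1920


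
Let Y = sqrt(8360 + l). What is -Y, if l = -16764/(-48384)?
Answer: -sqrt(235962419)/168 ≈ -91.435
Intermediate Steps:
l = 1397/4032 (l = -16764*(-1/48384) = 1397/4032 ≈ 0.34648)
Y = sqrt(235962419)/168 (Y = sqrt(8360 + 1397/4032) = sqrt(33708917/4032) = sqrt(235962419)/168 ≈ 91.435)
-Y = -sqrt(235962419)/168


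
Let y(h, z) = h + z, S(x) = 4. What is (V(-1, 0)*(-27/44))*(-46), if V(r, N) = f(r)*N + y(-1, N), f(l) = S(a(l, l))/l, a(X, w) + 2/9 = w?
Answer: -621/22 ≈ -28.227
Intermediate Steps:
a(X, w) = -2/9 + w
f(l) = 4/l
V(r, N) = -1 + N + 4*N/r (V(r, N) = (4/r)*N + (-1 + N) = 4*N/r + (-1 + N) = -1 + N + 4*N/r)
(V(-1, 0)*(-27/44))*(-46) = ((-1 + 0 + 4*0/(-1))*(-27/44))*(-46) = ((-1 + 0 + 4*0*(-1))*(-27*1/44))*(-46) = ((-1 + 0 + 0)*(-27/44))*(-46) = -1*(-27/44)*(-46) = (27/44)*(-46) = -621/22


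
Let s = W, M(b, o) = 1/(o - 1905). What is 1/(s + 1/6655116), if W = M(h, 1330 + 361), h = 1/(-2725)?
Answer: -712097412/3327451 ≈ -214.01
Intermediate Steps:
h = -1/2725 ≈ -0.00036697
M(b, o) = 1/(-1905 + o)
W = -1/214 (W = 1/(-1905 + (1330 + 361)) = 1/(-1905 + 1691) = 1/(-214) = -1/214 ≈ -0.0046729)
s = -1/214 ≈ -0.0046729
1/(s + 1/6655116) = 1/(-1/214 + 1/6655116) = 1/(-3327451/712097412) = -712097412/3327451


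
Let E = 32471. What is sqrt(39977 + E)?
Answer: 16*sqrt(283) ≈ 269.16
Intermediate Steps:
sqrt(39977 + E) = sqrt(39977 + 32471) = sqrt(72448) = 16*sqrt(283)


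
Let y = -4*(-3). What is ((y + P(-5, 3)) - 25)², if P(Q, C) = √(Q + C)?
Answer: (13 - I*√2)² ≈ 167.0 - 36.77*I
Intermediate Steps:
P(Q, C) = √(C + Q)
y = 12
((y + P(-5, 3)) - 25)² = ((12 + √(3 - 5)) - 25)² = ((12 + √(-2)) - 25)² = ((12 + I*√2) - 25)² = (-13 + I*√2)²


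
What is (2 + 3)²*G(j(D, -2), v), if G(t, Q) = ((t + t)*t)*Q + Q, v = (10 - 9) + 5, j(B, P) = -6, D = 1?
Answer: 10950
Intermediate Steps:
v = 6 (v = 1 + 5 = 6)
G(t, Q) = Q + 2*Q*t² (G(t, Q) = ((2*t)*t)*Q + Q = (2*t²)*Q + Q = 2*Q*t² + Q = Q + 2*Q*t²)
(2 + 3)²*G(j(D, -2), v) = (2 + 3)²*(6*(1 + 2*(-6)²)) = 5²*(6*(1 + 2*36)) = 25*(6*(1 + 72)) = 25*(6*73) = 25*438 = 10950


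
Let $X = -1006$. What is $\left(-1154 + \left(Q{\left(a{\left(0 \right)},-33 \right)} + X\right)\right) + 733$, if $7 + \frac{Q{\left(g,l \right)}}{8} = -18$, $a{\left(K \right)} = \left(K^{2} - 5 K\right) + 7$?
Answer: $-1627$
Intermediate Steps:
$a{\left(K \right)} = 7 + K^{2} - 5 K$
$Q{\left(g,l \right)} = -200$ ($Q{\left(g,l \right)} = -56 + 8 \left(-18\right) = -56 - 144 = -200$)
$\left(-1154 + \left(Q{\left(a{\left(0 \right)},-33 \right)} + X\right)\right) + 733 = \left(-1154 - 1206\right) + 733 = -2360 + 733 = -1627$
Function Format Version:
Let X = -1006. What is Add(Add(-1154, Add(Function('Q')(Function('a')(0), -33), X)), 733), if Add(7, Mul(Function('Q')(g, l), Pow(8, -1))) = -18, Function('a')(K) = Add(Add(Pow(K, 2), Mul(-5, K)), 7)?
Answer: -1627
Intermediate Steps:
Function('a')(K) = Add(7, Pow(K, 2), Mul(-5, K))
Function('Q')(g, l) = -200 (Function('Q')(g, l) = Add(-56, Mul(8, -18)) = Add(-56, -144) = -200)
Add(Add(-1154, Add(Function('Q')(Function('a')(0), -33), X)), 733) = Add(Add(-1154, Add(-200, -1006)), 733) = Add(Add(-1154, -1206), 733) = Add(-2360, 733) = -1627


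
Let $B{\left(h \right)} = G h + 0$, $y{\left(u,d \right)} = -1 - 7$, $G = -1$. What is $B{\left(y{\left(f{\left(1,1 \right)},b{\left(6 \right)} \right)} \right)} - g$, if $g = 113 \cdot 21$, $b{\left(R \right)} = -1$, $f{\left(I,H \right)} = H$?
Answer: $-2365$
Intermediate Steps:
$g = 2373$
$y{\left(u,d \right)} = -8$ ($y{\left(u,d \right)} = -1 - 7 = -8$)
$B{\left(h \right)} = - h$ ($B{\left(h \right)} = - h + 0 = - h$)
$B{\left(y{\left(f{\left(1,1 \right)},b{\left(6 \right)} \right)} \right)} - g = \left(-1\right) \left(-8\right) - 2373 = 8 - 2373 = -2365$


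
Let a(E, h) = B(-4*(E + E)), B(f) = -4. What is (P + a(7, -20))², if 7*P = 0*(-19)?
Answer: 16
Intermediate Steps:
P = 0 (P = (0*(-19))/7 = (⅐)*0 = 0)
a(E, h) = -4
(P + a(7, -20))² = (0 - 4)² = (-4)² = 16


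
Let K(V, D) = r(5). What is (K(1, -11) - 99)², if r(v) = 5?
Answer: 8836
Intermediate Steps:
K(V, D) = 5
(K(1, -11) - 99)² = (5 - 99)² = (-94)² = 8836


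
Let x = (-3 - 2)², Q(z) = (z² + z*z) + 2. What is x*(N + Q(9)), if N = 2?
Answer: 4150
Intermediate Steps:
Q(z) = 2 + 2*z² (Q(z) = (z² + z²) + 2 = 2*z² + 2 = 2 + 2*z²)
x = 25 (x = (-5)² = 25)
x*(N + Q(9)) = 25*(2 + (2 + 2*9²)) = 25*(2 + (2 + 2*81)) = 25*(2 + (2 + 162)) = 25*(2 + 164) = 25*166 = 4150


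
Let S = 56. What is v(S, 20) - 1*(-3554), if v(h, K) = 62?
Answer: 3616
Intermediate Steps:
v(S, 20) - 1*(-3554) = 62 - 1*(-3554) = 62 + 3554 = 3616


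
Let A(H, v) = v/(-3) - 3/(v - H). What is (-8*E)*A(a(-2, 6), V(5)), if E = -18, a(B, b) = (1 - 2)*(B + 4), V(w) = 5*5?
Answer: -1216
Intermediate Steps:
V(w) = 25
a(B, b) = -4 - B (a(B, b) = -(4 + B) = -4 - B)
A(H, v) = -3/(v - H) - v/3 (A(H, v) = v*(-⅓) - 3/(v - H) = -v/3 - 3/(v - H) = -3/(v - H) - v/3)
(-8*E)*A(a(-2, 6), V(5)) = (-8*(-18))*((9 + 25² - 1*(-4 - 1*(-2))*25)/(3*((-4 - 1*(-2)) - 1*25))) = 144*((9 + 625 - 1*(-4 + 2)*25)/(3*((-4 + 2) - 25))) = 144*((9 + 625 - 1*(-2)*25)/(3*(-2 - 25))) = 144*((⅓)*(9 + 625 + 50)/(-27)) = 144*((⅓)*(-1/27)*684) = 144*(-76/9) = -1216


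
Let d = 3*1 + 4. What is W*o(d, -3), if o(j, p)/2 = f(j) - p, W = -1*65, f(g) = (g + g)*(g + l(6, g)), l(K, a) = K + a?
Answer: -36790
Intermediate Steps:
f(g) = 2*g*(6 + 2*g) (f(g) = (g + g)*(g + (6 + g)) = (2*g)*(6 + 2*g) = 2*g*(6 + 2*g))
W = -65
d = 7 (d = 3 + 4 = 7)
o(j, p) = -2*p + 8*j*(3 + j) (o(j, p) = 2*(4*j*(3 + j) - p) = 2*(-p + 4*j*(3 + j)) = -2*p + 8*j*(3 + j))
W*o(d, -3) = -65*(-2*(-3) + 8*7*(3 + 7)) = -65*(6 + 8*7*10) = -65*(6 + 560) = -65*566 = -36790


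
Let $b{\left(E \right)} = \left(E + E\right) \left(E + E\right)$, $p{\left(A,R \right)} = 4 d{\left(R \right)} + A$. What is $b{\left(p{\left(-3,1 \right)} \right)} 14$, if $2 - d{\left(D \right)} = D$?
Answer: $56$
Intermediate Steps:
$d{\left(D \right)} = 2 - D$
$p{\left(A,R \right)} = 8 + A - 4 R$ ($p{\left(A,R \right)} = 4 \left(2 - R\right) + A = \left(8 - 4 R\right) + A = 8 + A - 4 R$)
$b{\left(E \right)} = 4 E^{2}$ ($b{\left(E \right)} = 2 E 2 E = 4 E^{2}$)
$b{\left(p{\left(-3,1 \right)} \right)} 14 = 4 \left(8 - 3 - 4\right)^{2} \cdot 14 = 4 \cdot 1^{2} \cdot 14 = 4 \cdot 1 \cdot 14 = 4 \cdot 14 = 56$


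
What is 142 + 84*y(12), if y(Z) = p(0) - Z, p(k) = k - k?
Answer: -866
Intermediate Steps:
p(k) = 0
y(Z) = -Z (y(Z) = 0 - Z = -Z)
142 + 84*y(12) = 142 + 84*(-1*12) = 142 + 84*(-12) = 142 - 1008 = -866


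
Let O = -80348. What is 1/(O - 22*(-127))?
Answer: -1/77554 ≈ -1.2894e-5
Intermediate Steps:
1/(O - 22*(-127)) = 1/(-80348 - 22*(-127)) = 1/(-80348 + 2794) = 1/(-77554) = -1/77554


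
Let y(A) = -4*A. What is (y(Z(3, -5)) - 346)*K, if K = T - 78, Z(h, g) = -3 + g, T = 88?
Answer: -3140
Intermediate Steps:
K = 10 (K = 88 - 78 = 10)
(y(Z(3, -5)) - 346)*K = (-4*(-3 - 5) - 346)*10 = (-4*(-8) - 346)*10 = (32 - 346)*10 = -314*10 = -3140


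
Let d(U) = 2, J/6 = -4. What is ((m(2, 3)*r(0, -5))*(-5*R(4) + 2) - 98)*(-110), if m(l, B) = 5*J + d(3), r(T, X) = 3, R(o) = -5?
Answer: 1062160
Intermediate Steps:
J = -24 (J = 6*(-4) = -24)
m(l, B) = -118 (m(l, B) = 5*(-24) + 2 = -120 + 2 = -118)
((m(2, 3)*r(0, -5))*(-5*R(4) + 2) - 98)*(-110) = ((-118*3)*(-5*(-5) + 2) - 98)*(-110) = (-354*(25 + 2) - 98)*(-110) = (-354*27 - 98)*(-110) = (-9558 - 98)*(-110) = -9656*(-110) = 1062160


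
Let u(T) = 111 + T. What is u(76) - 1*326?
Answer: -139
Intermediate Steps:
u(76) - 1*326 = (111 + 76) - 1*326 = 187 - 326 = -139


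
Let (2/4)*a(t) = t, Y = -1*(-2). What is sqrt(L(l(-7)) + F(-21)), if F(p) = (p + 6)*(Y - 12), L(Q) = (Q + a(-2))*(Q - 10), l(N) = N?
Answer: sqrt(337) ≈ 18.358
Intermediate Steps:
Y = 2
a(t) = 2*t
L(Q) = (-10 + Q)*(-4 + Q) (L(Q) = (Q + 2*(-2))*(Q - 10) = (Q - 4)*(-10 + Q) = (-4 + Q)*(-10 + Q) = (-10 + Q)*(-4 + Q))
F(p) = -60 - 10*p (F(p) = (p + 6)*(2 - 12) = (6 + p)*(-10) = -60 - 10*p)
sqrt(L(l(-7)) + F(-21)) = sqrt((40 + (-7)**2 - 14*(-7)) + (-60 - 10*(-21))) = sqrt((40 + 49 + 98) + (-60 + 210)) = sqrt(187 + 150) = sqrt(337)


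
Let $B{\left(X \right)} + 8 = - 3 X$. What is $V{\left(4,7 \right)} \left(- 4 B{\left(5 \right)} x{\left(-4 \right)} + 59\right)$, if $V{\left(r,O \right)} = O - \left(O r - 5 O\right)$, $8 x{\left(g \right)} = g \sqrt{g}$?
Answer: $826 - 1288 i \approx 826.0 - 1288.0 i$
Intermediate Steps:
$x{\left(g \right)} = \frac{g^{\frac{3}{2}}}{8}$ ($x{\left(g \right)} = \frac{g \sqrt{g}}{8} = \frac{g^{\frac{3}{2}}}{8}$)
$V{\left(r,O \right)} = 6 O - O r$ ($V{\left(r,O \right)} = O - \left(- 5 O + O r\right) = 6 O - O r$)
$B{\left(X \right)} = -8 - 3 X$
$V{\left(4,7 \right)} \left(- 4 B{\left(5 \right)} x{\left(-4 \right)} + 59\right) = 7 \left(6 - 4\right) \left(- 4 \left(-8 - 15\right) \frac{\left(-4\right)^{\frac{3}{2}}}{8} + 59\right) = 7 \left(6 - 4\right) \left(- 4 \left(-8 - 15\right) \frac{\left(-8\right) i}{8} + 59\right) = 7 \cdot 2 \left(\left(-4\right) \left(-23\right) \left(- i\right) + 59\right) = 14 \left(92 \left(- i\right) + 59\right) = 14 \left(- 92 i + 59\right) = 14 \left(59 - 92 i\right) = 826 - 1288 i$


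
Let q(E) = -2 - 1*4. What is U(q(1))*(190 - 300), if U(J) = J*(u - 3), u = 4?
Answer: 660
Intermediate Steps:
q(E) = -6 (q(E) = -2 - 4 = -6)
U(J) = J (U(J) = J*(4 - 3) = J*1 = J)
U(q(1))*(190 - 300) = -6*(190 - 300) = -6*(-110) = 660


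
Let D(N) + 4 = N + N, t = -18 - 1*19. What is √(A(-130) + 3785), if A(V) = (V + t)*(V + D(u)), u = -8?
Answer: √28835 ≈ 169.81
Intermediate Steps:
t = -37 (t = -18 - 19 = -37)
D(N) = -4 + 2*N (D(N) = -4 + (N + N) = -4 + 2*N)
A(V) = (-37 + V)*(-20 + V) (A(V) = (V - 37)*(V + (-4 + 2*(-8))) = (-37 + V)*(V + (-4 - 16)) = (-37 + V)*(V - 20) = (-37 + V)*(-20 + V))
√(A(-130) + 3785) = √((740 + (-130)² - 57*(-130)) + 3785) = √((740 + 16900 + 7410) + 3785) = √(25050 + 3785) = √28835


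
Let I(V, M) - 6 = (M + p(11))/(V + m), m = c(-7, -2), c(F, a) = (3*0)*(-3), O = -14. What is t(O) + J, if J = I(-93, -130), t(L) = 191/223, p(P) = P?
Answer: 168734/20739 ≈ 8.1361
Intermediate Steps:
c(F, a) = 0 (c(F, a) = 0*(-3) = 0)
m = 0
I(V, M) = 6 + (11 + M)/V (I(V, M) = 6 + (M + 11)/(V + 0) = 6 + (11 + M)/V)
t(L) = 191/223 (t(L) = 191*(1/223) = 191/223)
J = 677/93 (J = (11 - 130 + 6*(-93))/(-93) = -(11 - 130 - 558)/93 = -1/93*(-677) = 677/93 ≈ 7.2796)
t(O) + J = 191/223 + 677/93 = 168734/20739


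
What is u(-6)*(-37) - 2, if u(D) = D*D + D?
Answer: -1112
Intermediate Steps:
u(D) = D + D² (u(D) = D² + D = D + D²)
u(-6)*(-37) - 2 = -6*(1 - 6)*(-37) - 2 = -6*(-5)*(-37) - 2 = 30*(-37) - 2 = -1110 - 2 = -1112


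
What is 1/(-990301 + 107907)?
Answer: -1/882394 ≈ -1.1333e-6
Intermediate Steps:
1/(-990301 + 107907) = 1/(-882394) = -1/882394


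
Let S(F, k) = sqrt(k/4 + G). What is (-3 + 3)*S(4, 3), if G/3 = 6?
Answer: 0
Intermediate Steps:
G = 18 (G = 3*6 = 18)
S(F, k) = sqrt(18 + k/4) (S(F, k) = sqrt(k/4 + 18) = sqrt(18 + k/4))
(-3 + 3)*S(4, 3) = (-3 + 3)*(sqrt(72 + 3)/2) = 0*(sqrt(75)/2) = 0*((5*sqrt(3))/2) = 0*(5*sqrt(3)/2) = 0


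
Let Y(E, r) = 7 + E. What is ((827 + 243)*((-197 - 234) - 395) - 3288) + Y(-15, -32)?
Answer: -887116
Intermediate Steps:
((827 + 243)*((-197 - 234) - 395) - 3288) + Y(-15, -32) = ((827 + 243)*((-197 - 234) - 395) - 3288) + (7 - 15) = (1070*(-431 - 395) - 3288) - 8 = (1070*(-826) - 3288) - 8 = (-883820 - 3288) - 8 = -887108 - 8 = -887116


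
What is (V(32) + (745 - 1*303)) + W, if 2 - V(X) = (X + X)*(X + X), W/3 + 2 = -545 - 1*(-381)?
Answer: -4150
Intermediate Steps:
W = -498 (W = -6 + 3*(-545 - 1*(-381)) = -6 + 3*(-545 + 381) = -6 + 3*(-164) = -6 - 492 = -498)
V(X) = 2 - 4*X**2 (V(X) = 2 - (X + X)*(X + X) = 2 - 2*X*2*X = 2 - 4*X**2)
(V(32) + (745 - 1*303)) + W = ((2 - 4*32**2) + (745 - 1*303)) - 498 = ((2 - 4*1024) + (745 - 303)) - 498 = ((2 - 4096) + 442) - 498 = (-4094 + 442) - 498 = -3652 - 498 = -4150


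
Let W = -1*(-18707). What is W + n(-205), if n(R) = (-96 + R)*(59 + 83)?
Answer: -24035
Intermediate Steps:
n(R) = -13632 + 142*R (n(R) = (-96 + R)*142 = -13632 + 142*R)
W = 18707
W + n(-205) = 18707 + (-13632 + 142*(-205)) = 18707 + (-13632 - 29110) = 18707 - 42742 = -24035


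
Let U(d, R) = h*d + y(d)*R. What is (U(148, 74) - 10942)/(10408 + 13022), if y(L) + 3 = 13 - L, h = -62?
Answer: -1011/781 ≈ -1.2945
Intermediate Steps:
y(L) = 10 - L (y(L) = -3 + (13 - L) = 10 - L)
U(d, R) = -62*d + R*(10 - d) (U(d, R) = -62*d + (10 - d)*R = -62*d + R*(10 - d))
(U(148, 74) - 10942)/(10408 + 13022) = ((-62*148 - 1*74*(-10 + 148)) - 10942)/(10408 + 13022) = ((-9176 - 1*74*138) - 10942)/23430 = ((-9176 - 10212) - 10942)*(1/23430) = (-19388 - 10942)*(1/23430) = -30330*1/23430 = -1011/781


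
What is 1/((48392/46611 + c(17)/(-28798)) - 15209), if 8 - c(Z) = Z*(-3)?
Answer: -1342303578/20413704275035 ≈ -6.5755e-5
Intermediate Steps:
c(Z) = 8 + 3*Z (c(Z) = 8 - Z*(-3) = 8 - (-3)*Z = 8 + 3*Z)
1/((48392/46611 + c(17)/(-28798)) - 15209) = 1/((48392/46611 + (8 + 3*17)/(-28798)) - 15209) = 1/((48392*(1/46611) + (8 + 51)*(-1/28798)) - 15209) = 1/((48392/46611 + 59*(-1/28798)) - 15209) = 1/((48392/46611 - 59/28798) - 15209) = 1/(1390842767/1342303578 - 15209) = 1/(-20413704275035/1342303578) = -1342303578/20413704275035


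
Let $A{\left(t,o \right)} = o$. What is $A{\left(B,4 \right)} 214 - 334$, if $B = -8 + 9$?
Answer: $522$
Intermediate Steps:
$B = 1$
$A{\left(B,4 \right)} 214 - 334 = 4 \cdot 214 - 334 = 856 - 334 = 522$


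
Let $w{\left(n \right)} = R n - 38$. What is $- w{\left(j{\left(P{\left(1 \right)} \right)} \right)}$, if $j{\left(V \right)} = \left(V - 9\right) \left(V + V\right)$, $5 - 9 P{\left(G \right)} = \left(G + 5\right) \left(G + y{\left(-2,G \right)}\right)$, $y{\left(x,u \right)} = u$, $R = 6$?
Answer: $- \frac{1438}{27} \approx -53.259$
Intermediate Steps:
$P{\left(G \right)} = \frac{5}{9} - \frac{2 G \left(5 + G\right)}{9}$ ($P{\left(G \right)} = \frac{5}{9} - \frac{\left(G + 5\right) \left(G + G\right)}{9} = \frac{5}{9} - \frac{\left(5 + G\right) 2 G}{9} = \frac{5}{9} - \frac{2 G \left(5 + G\right)}{9}$)
$j{\left(V \right)} = 2 V \left(-9 + V\right)$ ($j{\left(V \right)} = \left(-9 + V\right) 2 V = 2 V \left(-9 + V\right)$)
$w{\left(n \right)} = -38 + 6 n$ ($w{\left(n \right)} = 6 n - 38 = -38 + 6 n$)
$- w{\left(j{\left(P{\left(1 \right)} \right)} \right)} = - (-38 + 6 \cdot 2 \left(\frac{5}{9} - \frac{10}{9} - \frac{2 \cdot 1^{2}}{9}\right) \left(-9 - \left(\frac{5}{9} + \frac{2}{9}\right)\right)) = - (-38 + 6 \cdot 2 \left(\frac{5}{9} - \frac{10}{9} - \frac{2}{9}\right) \left(-9 - \frac{7}{9}\right)) = - (-38 + 6 \cdot 2 \left(- \frac{7}{9}\right) \left(-9 - \frac{7}{9}\right)) = - (-38 + 6 \cdot 2 \left(- \frac{7}{9}\right) \left(- \frac{88}{9}\right)) = - (-38 + 6 \cdot \frac{1232}{81}) = - (-38 + \frac{2464}{27}) = \left(-1\right) \frac{1438}{27} = - \frac{1438}{27}$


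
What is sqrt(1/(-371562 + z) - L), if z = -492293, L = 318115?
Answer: 3*I*sqrt(26376874981647970)/863855 ≈ 564.02*I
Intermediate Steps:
sqrt(1/(-371562 + z) - L) = sqrt(1/(-371562 - 492293) - 1*318115) = sqrt(1/(-863855) - 318115) = sqrt(-1/863855 - 318115) = sqrt(-274805233326/863855) = 3*I*sqrt(26376874981647970)/863855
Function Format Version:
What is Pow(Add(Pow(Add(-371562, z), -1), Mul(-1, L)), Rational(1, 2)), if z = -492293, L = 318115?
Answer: Mul(Rational(3, 863855), I, Pow(26376874981647970, Rational(1, 2))) ≈ Mul(564.02, I)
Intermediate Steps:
Pow(Add(Pow(Add(-371562, z), -1), Mul(-1, L)), Rational(1, 2)) = Pow(Add(Pow(Add(-371562, -492293), -1), Mul(-1, 318115)), Rational(1, 2)) = Pow(Add(Pow(-863855, -1), -318115), Rational(1, 2)) = Pow(Add(Rational(-1, 863855), -318115), Rational(1, 2)) = Pow(Rational(-274805233326, 863855), Rational(1, 2)) = Mul(Rational(3, 863855), I, Pow(26376874981647970, Rational(1, 2)))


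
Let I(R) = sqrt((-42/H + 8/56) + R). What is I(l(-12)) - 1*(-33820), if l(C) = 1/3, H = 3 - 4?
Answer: 33820 + 2*sqrt(4683)/21 ≈ 33827.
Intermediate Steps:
H = -1
l(C) = 1/3
I(R) = sqrt(295/7 + R) (I(R) = sqrt((-42/(-1) + 8/56) + R) = sqrt((-42*(-1) + 8*(1/56)) + R) = sqrt((42 + 1/7) + R) = sqrt(295/7 + R))
I(l(-12)) - 1*(-33820) = sqrt(2065 + 49*(1/3))/7 - 1*(-33820) = sqrt(2065 + 49/3)/7 + 33820 = sqrt(6244/3)/7 + 33820 = (2*sqrt(4683)/3)/7 + 33820 = 2*sqrt(4683)/21 + 33820 = 33820 + 2*sqrt(4683)/21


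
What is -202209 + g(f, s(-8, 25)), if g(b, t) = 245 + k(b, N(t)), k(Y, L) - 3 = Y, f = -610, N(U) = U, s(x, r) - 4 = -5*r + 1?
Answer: -202571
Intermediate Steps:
s(x, r) = 5 - 5*r (s(x, r) = 4 + (-5*r + 1) = 4 + (1 - 5*r) = 5 - 5*r)
k(Y, L) = 3 + Y
g(b, t) = 248 + b (g(b, t) = 245 + (3 + b) = 248 + b)
-202209 + g(f, s(-8, 25)) = -202209 + (248 - 610) = -202209 - 362 = -202571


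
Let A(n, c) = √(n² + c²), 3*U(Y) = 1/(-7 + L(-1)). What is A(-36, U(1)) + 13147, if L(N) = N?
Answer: 13147 + √746497/24 ≈ 13183.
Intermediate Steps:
U(Y) = -1/24 (U(Y) = 1/(3*(-7 - 1)) = (⅓)/(-8) = (⅓)*(-⅛) = -1/24)
A(n, c) = √(c² + n²)
A(-36, U(1)) + 13147 = √((-1/24)² + (-36)²) + 13147 = √(1/576 + 1296) + 13147 = √(746497/576) + 13147 = √746497/24 + 13147 = 13147 + √746497/24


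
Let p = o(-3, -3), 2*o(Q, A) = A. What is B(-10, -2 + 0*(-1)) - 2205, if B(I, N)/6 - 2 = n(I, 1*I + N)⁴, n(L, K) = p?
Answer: -17301/8 ≈ -2162.6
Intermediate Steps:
o(Q, A) = A/2
p = -3/2 (p = (½)*(-3) = -3/2 ≈ -1.5000)
n(L, K) = -3/2
B(I, N) = 339/8 (B(I, N) = 12 + 6*(-3/2)⁴ = 12 + 6*(81/16) = 12 + 243/8 = 339/8)
B(-10, -2 + 0*(-1)) - 2205 = 339/8 - 2205 = -17301/8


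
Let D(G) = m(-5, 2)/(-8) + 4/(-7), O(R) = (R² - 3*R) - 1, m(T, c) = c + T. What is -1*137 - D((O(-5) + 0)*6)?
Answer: -7661/56 ≈ -136.80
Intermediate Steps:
m(T, c) = T + c
O(R) = -1 + R² - 3*R
D(G) = -11/56 (D(G) = (-5 + 2)/(-8) + 4/(-7) = -3*(-⅛) + 4*(-⅐) = 3/8 - 4/7 = -11/56)
-1*137 - D((O(-5) + 0)*6) = -1*137 - 1*(-11/56) = -137 + 11/56 = -7661/56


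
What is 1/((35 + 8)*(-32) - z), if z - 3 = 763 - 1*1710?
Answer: -1/432 ≈ -0.0023148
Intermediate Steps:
z = -944 (z = 3 + (763 - 1*1710) = 3 + (763 - 1710) = 3 - 947 = -944)
1/((35 + 8)*(-32) - z) = 1/((35 + 8)*(-32) - 1*(-944)) = 1/(43*(-32) + 944) = 1/(-1376 + 944) = 1/(-432) = -1/432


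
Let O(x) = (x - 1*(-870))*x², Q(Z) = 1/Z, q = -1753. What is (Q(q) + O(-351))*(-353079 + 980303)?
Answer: 70304993858776144/1753 ≈ 4.0106e+13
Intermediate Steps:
O(x) = x²*(870 + x) (O(x) = (x + 870)*x² = (870 + x)*x² = x²*(870 + x))
(Q(q) + O(-351))*(-353079 + 980303) = (1/(-1753) + (-351)²*(870 - 351))*(-353079 + 980303) = (-1/1753 + 123201*519)*627224 = (-1/1753 + 63941319)*627224 = (112089132206/1753)*627224 = 70304993858776144/1753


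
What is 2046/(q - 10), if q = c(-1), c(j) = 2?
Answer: -1023/4 ≈ -255.75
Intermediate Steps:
q = 2
2046/(q - 10) = 2046/(2 - 10) = 2046/(-8) = 2046*(-1/8) = -1023/4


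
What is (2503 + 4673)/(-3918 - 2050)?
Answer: -897/746 ≈ -1.2024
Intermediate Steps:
(2503 + 4673)/(-3918 - 2050) = 7176/(-5968) = 7176*(-1/5968) = -897/746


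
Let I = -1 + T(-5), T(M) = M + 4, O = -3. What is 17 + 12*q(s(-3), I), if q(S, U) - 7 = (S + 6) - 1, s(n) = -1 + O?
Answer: 113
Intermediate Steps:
T(M) = 4 + M
s(n) = -4 (s(n) = -1 - 3 = -4)
I = -2 (I = -1 + (4 - 5) = -1 - 1 = -2)
q(S, U) = 12 + S (q(S, U) = 7 + ((S + 6) - 1) = 7 + ((6 + S) - 1) = 7 + (5 + S) = 12 + S)
17 + 12*q(s(-3), I) = 17 + 12*(12 - 4) = 17 + 12*8 = 17 + 96 = 113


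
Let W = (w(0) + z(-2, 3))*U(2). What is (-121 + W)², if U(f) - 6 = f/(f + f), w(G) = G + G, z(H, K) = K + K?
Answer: 6724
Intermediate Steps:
z(H, K) = 2*K
w(G) = 2*G
U(f) = 13/2 (U(f) = 6 + f/(f + f) = 6 + f/((2*f)) = 6 + f*(1/(2*f)) = 6 + ½ = 13/2)
W = 39 (W = (2*0 + 2*3)*(13/2) = (0 + 6)*(13/2) = 6*(13/2) = 39)
(-121 + W)² = (-121 + 39)² = (-82)² = 6724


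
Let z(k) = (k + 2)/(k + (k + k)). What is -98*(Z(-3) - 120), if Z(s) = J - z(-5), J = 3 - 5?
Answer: 59878/5 ≈ 11976.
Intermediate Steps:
z(k) = (2 + k)/(3*k) (z(k) = (2 + k)/(k + 2*k) = (2 + k)/((3*k)) = (2 + k)*(1/(3*k)) = (2 + k)/(3*k))
J = -2
Z(s) = -11/5 (Z(s) = -2 - (2 - 5)/(3*(-5)) = -2 - (-1)*(-3)/(3*5) = -2 - 1*⅕ = -2 - ⅕ = -11/5)
-98*(Z(-3) - 120) = -98*(-11/5 - 120) = -98*(-611/5) = 59878/5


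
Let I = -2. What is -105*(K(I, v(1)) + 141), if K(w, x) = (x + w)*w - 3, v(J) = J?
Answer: -14700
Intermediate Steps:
K(w, x) = -3 + w*(w + x) (K(w, x) = (w + x)*w - 3 = w*(w + x) - 3 = -3 + w*(w + x))
-105*(K(I, v(1)) + 141) = -105*((-3 + (-2)² - 2*1) + 141) = -105*((-3 + 4 - 2) + 141) = -105*(-1 + 141) = -105*140 = -14700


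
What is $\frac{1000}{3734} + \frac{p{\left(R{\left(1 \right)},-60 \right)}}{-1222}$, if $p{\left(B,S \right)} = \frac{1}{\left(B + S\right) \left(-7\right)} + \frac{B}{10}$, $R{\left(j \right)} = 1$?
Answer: $\frac{53673197}{200478460} \approx 0.26773$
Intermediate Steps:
$p{\left(B,S \right)} = - \frac{1}{7 \left(B + S\right)} + \frac{B}{10}$ ($p{\left(B,S \right)} = \frac{1}{B + S} \left(- \frac{1}{7}\right) + B \frac{1}{10} = - \frac{1}{7 \left(B + S\right)} + \frac{B}{10}$)
$\frac{1000}{3734} + \frac{p{\left(R{\left(1 \right)},-60 \right)}}{-1222} = \frac{1000}{3734} + \frac{\frac{1}{1 - 60} \left(- \frac{1}{7} + \frac{1^{2}}{10} + \frac{1}{10} \cdot 1 \left(-60\right)\right)}{-1222} = 1000 \cdot \frac{1}{3734} + \frac{- \frac{1}{7} + \frac{1}{10} \cdot 1 - 6}{-59} \left(- \frac{1}{1222}\right) = \frac{500}{1867} + - \frac{- \frac{1}{7} + \frac{1}{10} - 6}{59} \left(- \frac{1}{1222}\right) = \frac{500}{1867} + \left(- \frac{1}{59}\right) \left(- \frac{423}{70}\right) \left(- \frac{1}{1222}\right) = \frac{500}{1867} + \frac{423}{4130} \left(- \frac{1}{1222}\right) = \frac{500}{1867} - \frac{9}{107380} = \frac{53673197}{200478460}$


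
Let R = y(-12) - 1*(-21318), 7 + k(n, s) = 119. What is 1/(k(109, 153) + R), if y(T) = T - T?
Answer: 1/21430 ≈ 4.6664e-5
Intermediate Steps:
y(T) = 0
k(n, s) = 112 (k(n, s) = -7 + 119 = 112)
R = 21318 (R = 0 - 1*(-21318) = 0 + 21318 = 21318)
1/(k(109, 153) + R) = 1/(112 + 21318) = 1/21430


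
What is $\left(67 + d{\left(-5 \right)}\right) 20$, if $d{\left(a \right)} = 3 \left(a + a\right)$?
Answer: $740$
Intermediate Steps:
$d{\left(a \right)} = 6 a$ ($d{\left(a \right)} = 3 \cdot 2 a = 6 a$)
$\left(67 + d{\left(-5 \right)}\right) 20 = \left(67 + 6 \left(-5\right)\right) 20 = \left(67 - 30\right) 20 = 37 \cdot 20 = 740$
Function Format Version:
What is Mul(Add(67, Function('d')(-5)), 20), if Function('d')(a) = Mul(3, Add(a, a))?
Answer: 740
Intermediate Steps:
Function('d')(a) = Mul(6, a) (Function('d')(a) = Mul(3, Mul(2, a)) = Mul(6, a))
Mul(Add(67, Function('d')(-5)), 20) = Mul(Add(67, Mul(6, -5)), 20) = Mul(Add(67, -30), 20) = Mul(37, 20) = 740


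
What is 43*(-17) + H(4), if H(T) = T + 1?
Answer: -726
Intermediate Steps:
H(T) = 1 + T
43*(-17) + H(4) = 43*(-17) + (1 + 4) = -731 + 5 = -726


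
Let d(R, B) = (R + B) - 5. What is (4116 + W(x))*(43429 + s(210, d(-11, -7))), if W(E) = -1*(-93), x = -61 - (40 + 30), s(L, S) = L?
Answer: 183676551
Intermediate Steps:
d(R, B) = -5 + B + R (d(R, B) = (B + R) - 5 = -5 + B + R)
x = -131 (x = -61 - 1*70 = -61 - 70 = -131)
W(E) = 93
(4116 + W(x))*(43429 + s(210, d(-11, -7))) = (4116 + 93)*(43429 + 210) = 4209*43639 = 183676551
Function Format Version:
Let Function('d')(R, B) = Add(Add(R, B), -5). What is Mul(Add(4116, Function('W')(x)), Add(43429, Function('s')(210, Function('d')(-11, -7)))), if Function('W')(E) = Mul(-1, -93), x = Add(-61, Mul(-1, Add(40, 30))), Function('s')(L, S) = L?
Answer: 183676551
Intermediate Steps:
Function('d')(R, B) = Add(-5, B, R) (Function('d')(R, B) = Add(Add(B, R), -5) = Add(-5, B, R))
x = -131 (x = Add(-61, Mul(-1, 70)) = Add(-61, -70) = -131)
Function('W')(E) = 93
Mul(Add(4116, Function('W')(x)), Add(43429, Function('s')(210, Function('d')(-11, -7)))) = Mul(Add(4116, 93), Add(43429, 210)) = Mul(4209, 43639) = 183676551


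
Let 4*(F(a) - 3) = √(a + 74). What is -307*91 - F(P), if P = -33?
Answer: -27940 - √41/4 ≈ -27942.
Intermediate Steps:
F(a) = 3 + √(74 + a)/4 (F(a) = 3 + √(a + 74)/4 = 3 + √(74 + a)/4)
-307*91 - F(P) = -307*91 - (3 + √(74 - 33)/4) = -27937 - (3 + √41/4) = -27937 + (-3 - √41/4) = -27940 - √41/4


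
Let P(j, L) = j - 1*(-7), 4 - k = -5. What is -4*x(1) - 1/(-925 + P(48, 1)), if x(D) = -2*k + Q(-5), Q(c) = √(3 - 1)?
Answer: 62641/870 - 4*√2 ≈ 66.344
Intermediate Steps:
k = 9 (k = 4 - 1*(-5) = 4 + 5 = 9)
Q(c) = √2
x(D) = -18 + √2 (x(D) = -2*9 + √2 = -18 + √2)
P(j, L) = 7 + j (P(j, L) = j + 7 = 7 + j)
-4*x(1) - 1/(-925 + P(48, 1)) = -4*(-18 + √2) - 1/(-925 + (7 + 48)) = (72 - 4*√2) - 1/(-925 + 55) = (72 - 4*√2) - 1/(-870) = (72 - 4*√2) - 1*(-1/870) = (72 - 4*√2) + 1/870 = 62641/870 - 4*√2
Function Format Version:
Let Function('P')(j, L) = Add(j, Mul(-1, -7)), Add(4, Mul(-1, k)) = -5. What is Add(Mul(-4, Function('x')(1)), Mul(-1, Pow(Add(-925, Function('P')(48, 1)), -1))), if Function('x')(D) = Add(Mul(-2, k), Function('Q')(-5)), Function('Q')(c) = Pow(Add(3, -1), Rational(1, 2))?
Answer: Add(Rational(62641, 870), Mul(-4, Pow(2, Rational(1, 2)))) ≈ 66.344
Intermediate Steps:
k = 9 (k = Add(4, Mul(-1, -5)) = Add(4, 5) = 9)
Function('Q')(c) = Pow(2, Rational(1, 2))
Function('x')(D) = Add(-18, Pow(2, Rational(1, 2))) (Function('x')(D) = Add(Mul(-2, 9), Pow(2, Rational(1, 2))) = Add(-18, Pow(2, Rational(1, 2))))
Function('P')(j, L) = Add(7, j) (Function('P')(j, L) = Add(j, 7) = Add(7, j))
Add(Mul(-4, Function('x')(1)), Mul(-1, Pow(Add(-925, Function('P')(48, 1)), -1))) = Add(Mul(-4, Add(-18, Pow(2, Rational(1, 2)))), Mul(-1, Pow(Add(-925, Add(7, 48)), -1))) = Add(Add(72, Mul(-4, Pow(2, Rational(1, 2)))), Mul(-1, Pow(Add(-925, 55), -1))) = Add(Add(72, Mul(-4, Pow(2, Rational(1, 2)))), Mul(-1, Pow(-870, -1))) = Add(Add(72, Mul(-4, Pow(2, Rational(1, 2)))), Mul(-1, Rational(-1, 870))) = Add(Add(72, Mul(-4, Pow(2, Rational(1, 2)))), Rational(1, 870)) = Add(Rational(62641, 870), Mul(-4, Pow(2, Rational(1, 2))))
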